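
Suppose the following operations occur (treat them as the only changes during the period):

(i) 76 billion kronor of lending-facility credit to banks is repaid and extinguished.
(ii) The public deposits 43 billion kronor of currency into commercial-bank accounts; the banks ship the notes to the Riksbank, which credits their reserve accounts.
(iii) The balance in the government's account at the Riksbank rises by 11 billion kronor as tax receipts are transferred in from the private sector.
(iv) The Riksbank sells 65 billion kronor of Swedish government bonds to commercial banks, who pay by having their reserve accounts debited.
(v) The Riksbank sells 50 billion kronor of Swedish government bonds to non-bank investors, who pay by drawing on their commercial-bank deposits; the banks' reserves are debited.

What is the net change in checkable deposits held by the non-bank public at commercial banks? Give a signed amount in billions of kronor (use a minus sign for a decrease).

-18 billion

Riksbank balance sheet:
  Assets:      Securities −115B, Loans to banks −76B
  Liabilities: Bank reserves −159B, Currency in circulation −43B, Government deposits +11B
Commercial banking system:
  Assets:      Reserves at CB −159B, Securities +65B
  Liabilities: Checkable deposits −18B, Borrowings from CB −76B
So the change in checkable deposits held by the non-bank public at commercial banks is -18 billion.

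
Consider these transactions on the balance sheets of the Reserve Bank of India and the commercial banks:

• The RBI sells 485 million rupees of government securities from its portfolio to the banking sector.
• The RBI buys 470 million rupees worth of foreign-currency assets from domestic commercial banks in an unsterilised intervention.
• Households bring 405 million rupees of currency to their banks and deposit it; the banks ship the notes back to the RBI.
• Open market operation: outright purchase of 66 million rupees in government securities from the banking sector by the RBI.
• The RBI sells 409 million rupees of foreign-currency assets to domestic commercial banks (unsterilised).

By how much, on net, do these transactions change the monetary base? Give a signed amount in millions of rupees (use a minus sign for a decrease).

OMO sale (to banks) 485 million rupees: RBI balance sheet contracts → −485M.
FX purchase 470 million rupees: RBI balance sheet expands → +470M.
Currency deposit 405 million rupees: just a shift between currency and reserves — both are base money → 0.
OMO purchase (from banks) 66 million rupees: RBI balance sheet expands → +66M.
FX sale 409 million rupees: RBI balance sheet contracts → −409M.
Net: −485 + 470 + 0 + 66 − 409 = -358 million.

-358 million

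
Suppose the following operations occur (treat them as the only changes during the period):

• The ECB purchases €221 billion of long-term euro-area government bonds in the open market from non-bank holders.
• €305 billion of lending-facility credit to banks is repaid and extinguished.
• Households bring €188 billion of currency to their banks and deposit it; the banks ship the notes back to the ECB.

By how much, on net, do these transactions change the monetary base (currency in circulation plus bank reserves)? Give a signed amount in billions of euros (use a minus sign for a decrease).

-€84 billion

Asset purchase (from non-banks) €221 billion: ECB balance sheet expands → +€221B.
Discount-window repayment €305 billion: ECB balance sheet contracts → −€305B.
Currency deposit €188 billion: just a shift between currency and reserves — both are base money → 0.
Net: 221 − 305 + 0 = -€84 billion.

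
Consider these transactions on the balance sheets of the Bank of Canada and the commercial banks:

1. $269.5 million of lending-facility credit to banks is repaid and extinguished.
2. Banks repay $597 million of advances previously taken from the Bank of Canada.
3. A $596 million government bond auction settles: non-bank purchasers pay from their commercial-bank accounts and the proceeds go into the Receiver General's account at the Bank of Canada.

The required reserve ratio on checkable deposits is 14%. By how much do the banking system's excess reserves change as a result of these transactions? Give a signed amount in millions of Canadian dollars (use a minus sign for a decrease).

-$1379.06 million

Discount-window repayment $269.5 million: reserves −$269.5M, deposits 0.
Discount-window repayment $597 million: reserves −$597M, deposits 0.
Government account inflow $596 million: reserves −$596M, deposits −$596M.
Totals: Δreserves = −$1462.5M, Δdeposits = −$596M.
Δrequired reserves = 14% × −$596M = −$83.44M.
Δexcess reserves = Δreserves − Δrequired = −$1462.5M − (−$83.44M) = -$1379.06 million.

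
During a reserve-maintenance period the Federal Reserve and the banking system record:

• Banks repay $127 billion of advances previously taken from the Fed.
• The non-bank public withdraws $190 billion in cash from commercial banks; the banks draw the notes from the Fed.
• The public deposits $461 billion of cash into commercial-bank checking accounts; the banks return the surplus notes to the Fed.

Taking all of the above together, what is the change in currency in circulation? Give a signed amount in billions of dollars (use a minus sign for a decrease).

Fed balance sheet:
  Assets:      Loans to banks −$127B
  Liabilities: Bank reserves +$144B, Currency in circulation −$271B
So the change in currency in circulation is -$271 billion.

-$271 billion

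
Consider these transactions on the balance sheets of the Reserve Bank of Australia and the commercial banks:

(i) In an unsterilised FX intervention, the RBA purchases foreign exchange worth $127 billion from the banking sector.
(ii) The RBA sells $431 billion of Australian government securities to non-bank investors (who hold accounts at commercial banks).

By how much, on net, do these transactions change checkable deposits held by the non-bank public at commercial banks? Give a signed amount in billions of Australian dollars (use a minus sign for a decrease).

-$431 billion

FX purchase $127 billion: the counterparty is a bank, so public deposits are unchanged → 0.
Asset sale (to non-banks) $431 billion: non-bank counterparties' bank balances fall → −$431B.
Net: 0 − 431 = -$431 billion.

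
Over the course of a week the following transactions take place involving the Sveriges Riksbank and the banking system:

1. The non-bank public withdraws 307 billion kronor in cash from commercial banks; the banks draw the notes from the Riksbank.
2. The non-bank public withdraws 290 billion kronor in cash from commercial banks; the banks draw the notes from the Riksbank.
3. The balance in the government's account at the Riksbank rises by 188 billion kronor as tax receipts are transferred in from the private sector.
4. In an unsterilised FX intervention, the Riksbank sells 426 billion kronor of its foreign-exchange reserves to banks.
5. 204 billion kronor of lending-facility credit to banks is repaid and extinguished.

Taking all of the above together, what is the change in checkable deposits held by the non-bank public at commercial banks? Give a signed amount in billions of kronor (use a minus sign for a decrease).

-785 billion

Riksbank balance sheet:
  Assets:      Loans to banks −204B, Foreign assets −426B
  Liabilities: Bank reserves −1415B, Currency in circulation +597B, Government deposits +188B
Commercial banking system:
  Assets:      Reserves at CB −1415B, Foreign assets +426B
  Liabilities: Checkable deposits −785B, Borrowings from CB −204B
So the change in checkable deposits held by the non-bank public at commercial banks is -785 billion.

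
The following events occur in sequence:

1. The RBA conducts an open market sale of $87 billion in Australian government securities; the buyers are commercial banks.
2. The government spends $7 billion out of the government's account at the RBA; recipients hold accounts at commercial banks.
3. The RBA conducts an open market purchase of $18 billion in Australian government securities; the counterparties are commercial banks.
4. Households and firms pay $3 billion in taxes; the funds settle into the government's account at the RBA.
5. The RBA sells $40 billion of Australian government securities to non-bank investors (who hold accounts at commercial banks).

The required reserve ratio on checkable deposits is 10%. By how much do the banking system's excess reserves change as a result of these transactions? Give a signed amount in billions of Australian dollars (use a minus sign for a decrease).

-$101.4 billion

OMO sale (to banks) $87 billion: reserves −$87B, deposits 0.
Government spending $7 billion: reserves +$7B, deposits +$7B.
OMO purchase (from banks) $18 billion: reserves +$18B, deposits 0.
Government account inflow $3 billion: reserves −$3B, deposits −$3B.
Asset sale (to non-banks) $40 billion: reserves −$40B, deposits −$40B.
Totals: Δreserves = −$105B, Δdeposits = −$36B.
Δrequired reserves = 10% × −$36B = −$3.6B.
Δexcess reserves = Δreserves − Δrequired = −$105B − (−$3.6B) = -$101.4 billion.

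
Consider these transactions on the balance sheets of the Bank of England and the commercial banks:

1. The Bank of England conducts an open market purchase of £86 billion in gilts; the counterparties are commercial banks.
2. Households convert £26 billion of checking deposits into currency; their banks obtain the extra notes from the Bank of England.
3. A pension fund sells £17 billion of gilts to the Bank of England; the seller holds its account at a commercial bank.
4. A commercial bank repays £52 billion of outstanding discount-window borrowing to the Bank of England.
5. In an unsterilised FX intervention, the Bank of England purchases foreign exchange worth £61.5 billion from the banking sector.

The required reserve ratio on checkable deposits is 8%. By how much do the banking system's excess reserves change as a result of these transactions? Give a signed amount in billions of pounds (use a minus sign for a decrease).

OMO purchase (from banks) £86 billion: reserves +£86B, deposits 0.
Currency withdrawal £26 billion: reserves −£26B, deposits −£26B.
Asset purchase (from non-banks) £17 billion: reserves +£17B, deposits +£17B.
Discount-window repayment £52 billion: reserves −£52B, deposits 0.
FX purchase £61.5 billion: reserves +£61.5B, deposits 0.
Totals: Δreserves = +£86.5B, Δdeposits = −£9B.
Δrequired reserves = 8% × −£9B = −£0.72B.
Δexcess reserves = Δreserves − Δrequired = +£86.5B − (−£0.72B) = +£87.22 billion.

+£87.22 billion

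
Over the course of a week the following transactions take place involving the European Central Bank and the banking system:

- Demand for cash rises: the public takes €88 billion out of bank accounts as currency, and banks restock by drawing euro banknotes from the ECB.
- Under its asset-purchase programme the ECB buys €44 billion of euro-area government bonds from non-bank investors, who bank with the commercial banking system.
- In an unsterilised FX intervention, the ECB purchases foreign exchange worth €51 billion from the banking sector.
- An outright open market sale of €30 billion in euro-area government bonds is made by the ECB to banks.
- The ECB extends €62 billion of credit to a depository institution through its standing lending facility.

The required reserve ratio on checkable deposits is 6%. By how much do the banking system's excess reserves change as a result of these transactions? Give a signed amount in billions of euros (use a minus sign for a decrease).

+€41.64 billion

Currency withdrawal €88 billion: reserves −€88B, deposits −€88B.
Asset purchase (from non-banks) €44 billion: reserves +€44B, deposits +€44B.
FX purchase €51 billion: reserves +€51B, deposits 0.
OMO sale (to banks) €30 billion: reserves −€30B, deposits 0.
Discount-window loan €62 billion: reserves +€62B, deposits 0.
Totals: Δreserves = +€39B, Δdeposits = −€44B.
Δrequired reserves = 6% × −€44B = −€2.64B.
Δexcess reserves = Δreserves − Δrequired = +€39B − (−€2.64B) = +€41.64 billion.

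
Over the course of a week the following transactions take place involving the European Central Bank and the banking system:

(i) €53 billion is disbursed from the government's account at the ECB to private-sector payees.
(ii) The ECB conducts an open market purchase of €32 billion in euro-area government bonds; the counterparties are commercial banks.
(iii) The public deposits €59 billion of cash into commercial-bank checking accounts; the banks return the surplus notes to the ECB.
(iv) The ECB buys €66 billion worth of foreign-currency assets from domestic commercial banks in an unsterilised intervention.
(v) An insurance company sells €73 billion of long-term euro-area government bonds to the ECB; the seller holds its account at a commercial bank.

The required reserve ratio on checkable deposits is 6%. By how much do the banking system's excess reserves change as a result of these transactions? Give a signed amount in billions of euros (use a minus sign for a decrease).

+€271.9 billion

Government spending €53 billion: reserves +€53B, deposits +€53B.
OMO purchase (from banks) €32 billion: reserves +€32B, deposits 0.
Currency deposit €59 billion: reserves +€59B, deposits +€59B.
FX purchase €66 billion: reserves +€66B, deposits 0.
Asset purchase (from non-banks) €73 billion: reserves +€73B, deposits +€73B.
Totals: Δreserves = +€283B, Δdeposits = +€185B.
Δrequired reserves = 6% × +€185B = +€11.1B.
Δexcess reserves = Δreserves − Δrequired = +€283B − (+€11.1B) = +€271.9 billion.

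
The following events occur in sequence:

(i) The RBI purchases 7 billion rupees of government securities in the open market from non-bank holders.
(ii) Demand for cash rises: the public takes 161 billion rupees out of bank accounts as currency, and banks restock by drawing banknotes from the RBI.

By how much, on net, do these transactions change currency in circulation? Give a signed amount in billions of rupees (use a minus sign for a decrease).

RBI balance sheet:
  Assets:      Securities +7B
  Liabilities: Bank reserves −154B, Currency in circulation +161B
Commercial banking system:
  Assets:      Reserves at CB −154B
  Liabilities: Checkable deposits −154B
So the change in currency in circulation is +161 billion.

+161 billion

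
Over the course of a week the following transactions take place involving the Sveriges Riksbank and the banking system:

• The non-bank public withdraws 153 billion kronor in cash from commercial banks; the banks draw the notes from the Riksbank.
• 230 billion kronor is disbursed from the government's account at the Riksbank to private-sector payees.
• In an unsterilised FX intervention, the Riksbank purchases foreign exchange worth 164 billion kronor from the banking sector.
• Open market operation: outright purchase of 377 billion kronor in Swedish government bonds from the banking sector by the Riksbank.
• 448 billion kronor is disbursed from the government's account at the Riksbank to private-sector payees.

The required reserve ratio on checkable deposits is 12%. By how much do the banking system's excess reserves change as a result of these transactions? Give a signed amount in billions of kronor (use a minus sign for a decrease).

+1003 billion

Currency withdrawal 153 billion kronor: reserves −153B, deposits −153B.
Government spending 230 billion kronor: reserves +230B, deposits +230B.
FX purchase 164 billion kronor: reserves +164B, deposits 0.
OMO purchase (from banks) 377 billion kronor: reserves +377B, deposits 0.
Government spending 448 billion kronor: reserves +448B, deposits +448B.
Totals: Δreserves = +1066B, Δdeposits = +525B.
Δrequired reserves = 12% × +525B = +63B.
Δexcess reserves = Δreserves − Δrequired = +1066B − (+63B) = +1003 billion.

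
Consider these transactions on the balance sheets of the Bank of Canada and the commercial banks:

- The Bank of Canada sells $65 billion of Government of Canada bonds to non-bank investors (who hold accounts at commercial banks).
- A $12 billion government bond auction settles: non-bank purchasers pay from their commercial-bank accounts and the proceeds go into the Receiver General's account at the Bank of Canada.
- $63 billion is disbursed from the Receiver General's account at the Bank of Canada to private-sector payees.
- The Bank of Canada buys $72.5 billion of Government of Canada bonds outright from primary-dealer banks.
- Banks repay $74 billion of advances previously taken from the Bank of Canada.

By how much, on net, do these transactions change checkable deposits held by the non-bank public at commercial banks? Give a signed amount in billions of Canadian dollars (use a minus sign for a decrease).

-$14 billion

Asset sale (to non-banks) $65 billion: non-bank counterparties' bank balances fall → −$65B.
Government account inflow $12 billion: non-bank counterparties' bank balances fall → −$12B.
Government spending $63 billion: non-bank counterparties' bank balances rise → +$63B.
OMO purchase (from banks) $72.5 billion: the counterparty is a bank, so public deposits are unchanged → 0.
Discount-window repayment $74 billion: the counterparty is a bank, so public deposits are unchanged → 0.
Net: −65 − 12 + 63 + 0 + 0 = -$14 billion.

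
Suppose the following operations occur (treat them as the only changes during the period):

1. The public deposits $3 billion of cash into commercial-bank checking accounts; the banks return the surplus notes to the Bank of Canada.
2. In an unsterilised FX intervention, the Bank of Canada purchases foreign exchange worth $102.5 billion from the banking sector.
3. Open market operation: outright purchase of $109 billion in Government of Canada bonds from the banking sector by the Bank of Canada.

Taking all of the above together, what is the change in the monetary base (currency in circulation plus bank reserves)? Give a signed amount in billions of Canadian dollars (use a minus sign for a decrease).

+$211.5 billion

Bank of Canada balance sheet:
  Assets:      Securities +$109B, Foreign assets +$102.5B
  Liabilities: Bank reserves +$214.5B, Currency in circulation −$3B
Monetary base = currency + reserves: −$3B + (+$214.5B) = +$211.5 billion.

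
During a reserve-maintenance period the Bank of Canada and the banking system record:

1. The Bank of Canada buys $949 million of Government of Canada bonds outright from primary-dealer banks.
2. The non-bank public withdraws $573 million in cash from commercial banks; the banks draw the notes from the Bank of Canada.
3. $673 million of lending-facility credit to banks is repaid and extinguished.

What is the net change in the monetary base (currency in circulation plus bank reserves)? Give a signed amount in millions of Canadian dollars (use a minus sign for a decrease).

+$276 million

OMO purchase (from banks) $949 million: Bank of Canada balance sheet expands → +$949M.
Currency withdrawal $573 million: just a shift between currency and reserves — both are base money → 0.
Discount-window repayment $673 million: Bank of Canada balance sheet contracts → −$673M.
Net: 949 + 0 − 673 = +$276 million.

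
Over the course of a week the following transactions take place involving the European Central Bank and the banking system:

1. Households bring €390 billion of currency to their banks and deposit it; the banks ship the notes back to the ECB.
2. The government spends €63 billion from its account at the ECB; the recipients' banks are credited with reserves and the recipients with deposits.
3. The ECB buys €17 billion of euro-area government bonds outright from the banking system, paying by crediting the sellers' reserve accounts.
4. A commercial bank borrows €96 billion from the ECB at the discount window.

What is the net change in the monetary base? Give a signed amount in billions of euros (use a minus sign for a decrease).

+€176 billion

ECB balance sheet:
  Assets:      Securities +€17B, Loans to banks +€96B
  Liabilities: Bank reserves +€566B, Currency in circulation −€390B, Government deposits −€63B
Commercial banking system:
  Assets:      Reserves at CB +€566B, Securities −€17B
  Liabilities: Checkable deposits +€453B, Borrowings from CB +€96B
Monetary base = currency + reserves: −€390B + (+€566B) = +€176 billion.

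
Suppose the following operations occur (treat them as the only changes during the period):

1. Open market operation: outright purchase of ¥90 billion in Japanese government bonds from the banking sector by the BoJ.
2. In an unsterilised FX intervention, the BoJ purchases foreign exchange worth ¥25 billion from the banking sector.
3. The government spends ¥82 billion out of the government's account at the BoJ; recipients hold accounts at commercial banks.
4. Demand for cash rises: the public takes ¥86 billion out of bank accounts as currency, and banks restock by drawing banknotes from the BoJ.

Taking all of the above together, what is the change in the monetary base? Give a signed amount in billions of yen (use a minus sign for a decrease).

+¥197 billion

OMO purchase (from banks) ¥90 billion: BoJ balance sheet expands → +¥90B.
FX purchase ¥25 billion: BoJ balance sheet expands → +¥25B.
Government spending ¥82 billion: a non-base liability converts back to reserves → +¥82B.
Currency withdrawal ¥86 billion: just a shift between currency and reserves — both are base money → 0.
Net: 90 + 25 + 82 + 0 = +¥197 billion.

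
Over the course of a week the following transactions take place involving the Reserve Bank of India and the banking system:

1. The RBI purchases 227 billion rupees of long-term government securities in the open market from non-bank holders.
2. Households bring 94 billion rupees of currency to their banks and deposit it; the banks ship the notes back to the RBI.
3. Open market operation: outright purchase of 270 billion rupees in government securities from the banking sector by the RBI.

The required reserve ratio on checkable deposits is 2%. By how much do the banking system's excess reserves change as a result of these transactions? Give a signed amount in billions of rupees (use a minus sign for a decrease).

Asset purchase (from non-banks) 227 billion rupees: reserves +227B, deposits +227B.
Currency deposit 94 billion rupees: reserves +94B, deposits +94B.
OMO purchase (from banks) 270 billion rupees: reserves +270B, deposits 0.
Totals: Δreserves = +591B, Δdeposits = +321B.
Δrequired reserves = 2% × +321B = +6.42B.
Δexcess reserves = Δreserves − Δrequired = +591B − (+6.42B) = +584.58 billion.

+584.58 billion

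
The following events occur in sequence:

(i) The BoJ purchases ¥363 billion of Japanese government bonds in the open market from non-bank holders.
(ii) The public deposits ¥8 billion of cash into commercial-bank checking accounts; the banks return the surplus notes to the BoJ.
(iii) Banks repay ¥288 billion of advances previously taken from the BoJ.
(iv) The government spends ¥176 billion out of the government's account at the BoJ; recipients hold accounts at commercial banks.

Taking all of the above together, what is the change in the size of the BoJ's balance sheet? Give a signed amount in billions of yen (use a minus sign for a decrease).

Asset purchase (from non-banks) ¥363 billion: a BoJ asset is acquired → +¥363B.
Currency deposit ¥8 billion: only the composition of liabilities changes → 0.
Discount-window repayment ¥288 billion: a BoJ asset is shed → −¥288B.
Government spending ¥176 billion: only the composition of liabilities changes → 0.
Net: 363 + 0 − 288 + 0 = +¥75 billion.

+¥75 billion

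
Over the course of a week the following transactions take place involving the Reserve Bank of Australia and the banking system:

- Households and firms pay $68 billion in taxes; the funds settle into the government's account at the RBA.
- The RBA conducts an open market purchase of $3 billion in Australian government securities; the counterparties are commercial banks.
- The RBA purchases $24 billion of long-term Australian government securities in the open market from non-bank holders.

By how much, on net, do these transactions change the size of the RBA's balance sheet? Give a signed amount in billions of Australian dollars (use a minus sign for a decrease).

+$27 billion

RBA balance sheet:
  Assets:      Securities +$27B
  Liabilities: Bank reserves −$41B, Government deposits +$68B
Change in total RBA assets = +$27 billion.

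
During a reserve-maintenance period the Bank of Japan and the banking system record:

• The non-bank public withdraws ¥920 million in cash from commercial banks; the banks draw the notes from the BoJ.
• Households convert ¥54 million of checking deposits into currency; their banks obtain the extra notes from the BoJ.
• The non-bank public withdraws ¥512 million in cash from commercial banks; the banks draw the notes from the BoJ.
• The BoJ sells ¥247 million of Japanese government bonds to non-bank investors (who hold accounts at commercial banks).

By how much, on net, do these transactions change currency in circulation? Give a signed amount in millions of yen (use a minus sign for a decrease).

Currency withdrawal ¥920 million: notes leave the central bank → +¥920M.
Currency withdrawal ¥54 million: notes leave the central bank → +¥54M.
Currency withdrawal ¥512 million: notes leave the central bank → +¥512M.
Asset sale (to non-banks) ¥247 million: no currency enters or leaves circulation → 0.
Net: 920 + 54 + 512 + 0 = +¥1486 million.

+¥1486 million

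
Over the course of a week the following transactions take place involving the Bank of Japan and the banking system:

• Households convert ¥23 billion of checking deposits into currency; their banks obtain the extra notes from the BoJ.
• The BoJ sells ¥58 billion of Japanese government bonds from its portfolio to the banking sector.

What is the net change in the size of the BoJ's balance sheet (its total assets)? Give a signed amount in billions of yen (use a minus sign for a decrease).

Currency withdrawal ¥23 billion: only the composition of liabilities changes → 0.
OMO sale (to banks) ¥58 billion: a BoJ asset is shed → −¥58B.
Net: 0 − 58 = -¥58 billion.

-¥58 billion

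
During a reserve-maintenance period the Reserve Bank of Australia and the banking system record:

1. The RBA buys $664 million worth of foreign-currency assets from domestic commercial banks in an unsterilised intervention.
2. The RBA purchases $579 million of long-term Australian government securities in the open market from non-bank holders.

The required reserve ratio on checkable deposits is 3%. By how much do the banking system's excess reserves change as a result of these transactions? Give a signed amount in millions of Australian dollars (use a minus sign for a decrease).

FX purchase $664 million: reserves +$664M, deposits 0.
Asset purchase (from non-banks) $579 million: reserves +$579M, deposits +$579M.
Totals: Δreserves = +$1243M, Δdeposits = +$579M.
Δrequired reserves = 3% × +$579M = +$17.37M.
Δexcess reserves = Δreserves − Δrequired = +$1243M − (+$17.37M) = +$1225.63 million.

+$1225.63 million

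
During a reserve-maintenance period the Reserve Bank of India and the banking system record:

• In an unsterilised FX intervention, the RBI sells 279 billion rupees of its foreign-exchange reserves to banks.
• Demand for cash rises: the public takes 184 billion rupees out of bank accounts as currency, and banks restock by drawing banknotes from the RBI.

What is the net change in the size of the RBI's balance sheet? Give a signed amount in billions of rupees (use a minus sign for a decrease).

-279 billion

FX sale 279 billion rupees: an RBI asset is shed → −279B.
Currency withdrawal 184 billion rupees: only the composition of liabilities changes → 0.
Net: −279 + 0 = -279 billion.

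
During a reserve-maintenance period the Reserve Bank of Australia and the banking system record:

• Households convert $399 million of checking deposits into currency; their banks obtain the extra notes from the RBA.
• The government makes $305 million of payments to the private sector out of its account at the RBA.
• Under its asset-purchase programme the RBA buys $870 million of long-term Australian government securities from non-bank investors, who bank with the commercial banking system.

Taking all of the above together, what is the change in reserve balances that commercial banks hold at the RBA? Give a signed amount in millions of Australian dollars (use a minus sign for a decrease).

+$776 million

RBA balance sheet:
  Assets:      Securities +$870M
  Liabilities: Bank reserves +$776M, Currency in circulation +$399M, Government deposits −$305M
Commercial banking system:
  Assets:      Reserves at CB +$776M
  Liabilities: Checkable deposits +$776M
So the change in reserve balances that commercial banks hold at the RBA is +$776 million.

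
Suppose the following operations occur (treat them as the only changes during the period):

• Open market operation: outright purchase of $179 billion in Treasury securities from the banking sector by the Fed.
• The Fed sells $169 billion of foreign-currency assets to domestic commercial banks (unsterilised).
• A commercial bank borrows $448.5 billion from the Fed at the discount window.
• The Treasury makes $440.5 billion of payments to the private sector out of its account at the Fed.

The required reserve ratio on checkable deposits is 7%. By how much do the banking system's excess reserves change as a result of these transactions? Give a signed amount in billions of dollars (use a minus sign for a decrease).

OMO purchase (from banks) $179 billion: reserves +$179B, deposits 0.
FX sale $169 billion: reserves −$169B, deposits 0.
Discount-window loan $448.5 billion: reserves +$448.5B, deposits 0.
Government spending $440.5 billion: reserves +$440.5B, deposits +$440.5B.
Totals: Δreserves = +$899B, Δdeposits = +$440.5B.
Δrequired reserves = 7% × +$440.5B = +$30.835B.
Δexcess reserves = Δreserves − Δrequired = +$899B − (+$30.835B) = +$868.165 billion.

+$868.165 billion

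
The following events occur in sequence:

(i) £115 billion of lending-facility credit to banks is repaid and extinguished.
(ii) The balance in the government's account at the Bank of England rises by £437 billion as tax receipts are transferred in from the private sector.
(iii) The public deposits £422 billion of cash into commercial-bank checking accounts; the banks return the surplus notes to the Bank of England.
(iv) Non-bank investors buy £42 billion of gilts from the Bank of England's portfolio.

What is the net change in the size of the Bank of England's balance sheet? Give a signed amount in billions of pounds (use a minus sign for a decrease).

Bank of England balance sheet:
  Assets:      Securities −£42B, Loans to banks −£115B
  Liabilities: Bank reserves −£172B, Currency in circulation −£422B, Government deposits +£437B
Change in total Bank of England assets = -£157 billion.

-£157 billion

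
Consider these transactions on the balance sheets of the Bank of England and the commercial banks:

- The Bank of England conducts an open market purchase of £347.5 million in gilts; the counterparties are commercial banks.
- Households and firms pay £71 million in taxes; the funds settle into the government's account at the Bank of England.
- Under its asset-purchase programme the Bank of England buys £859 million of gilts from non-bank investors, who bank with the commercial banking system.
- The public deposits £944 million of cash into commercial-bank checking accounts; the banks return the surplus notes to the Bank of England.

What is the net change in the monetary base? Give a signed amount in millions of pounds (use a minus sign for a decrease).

+£1135.5 million

Bank of England balance sheet:
  Assets:      Securities +£1206.5M
  Liabilities: Bank reserves +£2079.5M, Currency in circulation −£944M, Government deposits +£71M
Commercial banking system:
  Assets:      Reserves at CB +£2079.5M, Securities −£347.5M
  Liabilities: Checkable deposits +£1732M
Monetary base = currency + reserves: −£944M + (+£2079.5M) = +£1135.5 million.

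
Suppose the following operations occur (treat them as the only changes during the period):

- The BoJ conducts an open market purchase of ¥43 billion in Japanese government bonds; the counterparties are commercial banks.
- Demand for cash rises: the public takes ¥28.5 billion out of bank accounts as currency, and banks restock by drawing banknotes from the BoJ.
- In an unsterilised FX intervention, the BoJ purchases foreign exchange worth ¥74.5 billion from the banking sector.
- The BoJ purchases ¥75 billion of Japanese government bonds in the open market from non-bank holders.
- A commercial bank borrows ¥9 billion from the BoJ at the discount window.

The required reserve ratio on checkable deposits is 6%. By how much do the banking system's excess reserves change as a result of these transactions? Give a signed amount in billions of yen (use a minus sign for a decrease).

OMO purchase (from banks) ¥43 billion: reserves +¥43B, deposits 0.
Currency withdrawal ¥28.5 billion: reserves −¥28.5B, deposits −¥28.5B.
FX purchase ¥74.5 billion: reserves +¥74.5B, deposits 0.
Asset purchase (from non-banks) ¥75 billion: reserves +¥75B, deposits +¥75B.
Discount-window loan ¥9 billion: reserves +¥9B, deposits 0.
Totals: Δreserves = +¥173B, Δdeposits = +¥46.5B.
Δrequired reserves = 6% × +¥46.5B = +¥2.79B.
Δexcess reserves = Δreserves − Δrequired = +¥173B − (+¥2.79B) = +¥170.21 billion.

+¥170.21 billion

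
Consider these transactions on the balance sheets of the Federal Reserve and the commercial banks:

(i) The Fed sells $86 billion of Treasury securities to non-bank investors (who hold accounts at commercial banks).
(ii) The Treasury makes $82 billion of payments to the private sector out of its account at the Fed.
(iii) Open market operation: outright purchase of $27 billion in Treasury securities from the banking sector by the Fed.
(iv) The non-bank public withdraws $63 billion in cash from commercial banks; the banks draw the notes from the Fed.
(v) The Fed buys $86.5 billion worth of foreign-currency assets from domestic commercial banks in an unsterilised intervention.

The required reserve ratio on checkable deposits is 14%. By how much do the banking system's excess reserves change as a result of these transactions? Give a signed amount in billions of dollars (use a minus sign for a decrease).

+$55.88 billion

Asset sale (to non-banks) $86 billion: reserves −$86B, deposits −$86B.
Government spending $82 billion: reserves +$82B, deposits +$82B.
OMO purchase (from banks) $27 billion: reserves +$27B, deposits 0.
Currency withdrawal $63 billion: reserves −$63B, deposits −$63B.
FX purchase $86.5 billion: reserves +$86.5B, deposits 0.
Totals: Δreserves = +$46.5B, Δdeposits = −$67B.
Δrequired reserves = 14% × −$67B = −$9.38B.
Δexcess reserves = Δreserves − Δrequired = +$46.5B − (−$9.38B) = +$55.88 billion.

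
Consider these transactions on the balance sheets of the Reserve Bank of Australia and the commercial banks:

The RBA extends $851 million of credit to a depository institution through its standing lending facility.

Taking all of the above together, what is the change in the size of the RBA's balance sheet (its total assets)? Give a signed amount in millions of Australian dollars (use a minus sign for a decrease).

+$851 million

Discount-window loan $851 million: an RBA asset is acquired → +$851M.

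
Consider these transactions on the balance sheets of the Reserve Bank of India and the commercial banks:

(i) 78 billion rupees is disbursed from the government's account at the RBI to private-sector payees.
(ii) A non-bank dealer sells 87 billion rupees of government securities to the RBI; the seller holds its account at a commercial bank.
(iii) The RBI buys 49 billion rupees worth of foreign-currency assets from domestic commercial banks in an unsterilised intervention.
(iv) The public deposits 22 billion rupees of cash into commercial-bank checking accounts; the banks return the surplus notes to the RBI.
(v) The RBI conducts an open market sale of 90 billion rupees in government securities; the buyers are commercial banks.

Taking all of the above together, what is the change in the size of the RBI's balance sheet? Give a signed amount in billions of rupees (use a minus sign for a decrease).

Government spending 78 billion rupees: only the composition of liabilities changes → 0.
Asset purchase (from non-banks) 87 billion rupees: an RBI asset is acquired → +87B.
FX purchase 49 billion rupees: an RBI asset is acquired → +49B.
Currency deposit 22 billion rupees: only the composition of liabilities changes → 0.
OMO sale (to banks) 90 billion rupees: an RBI asset is shed → −90B.
Net: 0 + 87 + 49 + 0 − 90 = +46 billion.

+46 billion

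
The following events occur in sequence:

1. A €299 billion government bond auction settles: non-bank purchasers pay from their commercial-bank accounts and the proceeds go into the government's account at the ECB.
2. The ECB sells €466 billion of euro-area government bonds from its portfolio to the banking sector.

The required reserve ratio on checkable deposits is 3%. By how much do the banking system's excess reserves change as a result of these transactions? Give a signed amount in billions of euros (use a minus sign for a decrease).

Government account inflow €299 billion: reserves −€299B, deposits −€299B.
OMO sale (to banks) €466 billion: reserves −€466B, deposits 0.
Totals: Δreserves = −€765B, Δdeposits = −€299B.
Δrequired reserves = 3% × −€299B = −€8.97B.
Δexcess reserves = Δreserves − Δrequired = −€765B − (−€8.97B) = -€756.03 billion.

-€756.03 billion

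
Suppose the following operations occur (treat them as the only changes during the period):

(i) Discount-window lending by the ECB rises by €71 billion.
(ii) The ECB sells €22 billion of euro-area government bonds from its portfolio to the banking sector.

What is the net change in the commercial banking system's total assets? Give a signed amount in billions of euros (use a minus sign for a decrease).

+€71 billion

Discount-window loan €71 billion: bank balance sheets expand → +€71B.
OMO sale (to banks) €22 billion: just an asset swap on bank balance sheets → 0.
Net: 71 + 0 = +€71 billion.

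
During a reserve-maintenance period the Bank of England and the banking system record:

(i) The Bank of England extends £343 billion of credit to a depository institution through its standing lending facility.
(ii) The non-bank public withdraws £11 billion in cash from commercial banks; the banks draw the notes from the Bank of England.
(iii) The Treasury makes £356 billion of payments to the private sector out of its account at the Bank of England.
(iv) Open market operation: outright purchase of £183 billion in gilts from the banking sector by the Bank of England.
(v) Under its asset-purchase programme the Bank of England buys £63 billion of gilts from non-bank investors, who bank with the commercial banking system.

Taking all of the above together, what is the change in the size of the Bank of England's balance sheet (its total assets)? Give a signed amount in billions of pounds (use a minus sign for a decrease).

+£589 billion

Bank of England balance sheet:
  Assets:      Securities +£246B, Loans to banks +£343B
  Liabilities: Bank reserves +£934B, Currency in circulation +£11B, Government deposits −£356B
Change in total Bank of England assets = +£589 billion.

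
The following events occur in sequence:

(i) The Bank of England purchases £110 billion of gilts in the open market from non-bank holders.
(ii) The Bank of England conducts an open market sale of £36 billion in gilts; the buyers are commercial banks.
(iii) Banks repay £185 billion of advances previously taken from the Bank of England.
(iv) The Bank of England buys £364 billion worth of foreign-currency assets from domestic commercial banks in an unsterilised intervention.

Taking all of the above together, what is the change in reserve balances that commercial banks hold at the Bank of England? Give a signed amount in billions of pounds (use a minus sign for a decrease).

Asset purchase (from non-banks) £110 billion: the Bank of England pays by crediting reserve accounts → +£110B.
OMO sale (to banks) £36 billion: the buying banks pay out of their reserve balances → −£36B.
Discount-window repayment £185 billion: repayment is debited from reserves → −£185B.
FX purchase £364 billion: the Bank of England pays by crediting reserve accounts → +£364B.
Net: 110 − 36 − 185 + 364 = +£253 billion.

+£253 billion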